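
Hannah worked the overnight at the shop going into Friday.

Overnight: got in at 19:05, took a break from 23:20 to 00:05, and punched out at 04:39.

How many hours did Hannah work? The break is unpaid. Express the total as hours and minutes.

Overnight: 19:05 → midnight = 4 h 55 min; midnight → 04:39 = 4 h 39 min; span 9 h 34 min; less 45 min break → 8 h 49 min

8 h 49 min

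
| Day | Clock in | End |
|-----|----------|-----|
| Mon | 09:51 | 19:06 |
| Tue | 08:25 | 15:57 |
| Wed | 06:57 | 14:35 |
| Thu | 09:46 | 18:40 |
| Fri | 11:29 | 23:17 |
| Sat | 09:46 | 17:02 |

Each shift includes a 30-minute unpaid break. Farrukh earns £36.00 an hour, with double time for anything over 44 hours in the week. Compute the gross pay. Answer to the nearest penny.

Mon: 09:51–19:06 = 9 h 15 min; less 30 min break → 8 h 45 min
Tue: 08:25–15:57 = 7 h 32 min; less 30 min break → 7 h 2 min
Wed: 06:57–14:35 = 7 h 38 min; less 30 min break → 7 h 8 min
Thu: 09:46–18:40 = 8 h 54 min; less 30 min break → 8 h 24 min
Fri: 11:29–23:17 = 11 h 48 min; less 30 min break → 11 h 18 min
Sat: 09:46–17:02 = 7 h 16 min; less 30 min break → 6 h 46 min
Total worked: 49 h 23 min = 2963 min.
Regular 44 h 0 min = 2640 min at £36.00/h; overtime 5 h 23 min = 323 min at £72.00/h.
Pay = (2640 × £36.00 + 323 × £72.00) ÷ 60 = £1971.60.

£1971.60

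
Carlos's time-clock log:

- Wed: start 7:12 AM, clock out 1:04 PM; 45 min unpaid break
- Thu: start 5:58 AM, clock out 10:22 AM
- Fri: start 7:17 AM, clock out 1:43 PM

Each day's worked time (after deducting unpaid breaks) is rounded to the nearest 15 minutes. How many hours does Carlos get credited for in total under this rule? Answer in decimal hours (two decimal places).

16.00 hours

Wed: 7:12 AM–1:04 PM = 5 h 52 min − 45 min = 5 h 7 min → rounds to 5 h 0 min
Thu: 5:58 AM–10:22 AM = 4 h 24 min → rounds to 4 h 30 min
Fri: 7:17 AM–1:43 PM = 6 h 26 min → rounds to 6 h 30 min
Total credited: 16 h 0 min.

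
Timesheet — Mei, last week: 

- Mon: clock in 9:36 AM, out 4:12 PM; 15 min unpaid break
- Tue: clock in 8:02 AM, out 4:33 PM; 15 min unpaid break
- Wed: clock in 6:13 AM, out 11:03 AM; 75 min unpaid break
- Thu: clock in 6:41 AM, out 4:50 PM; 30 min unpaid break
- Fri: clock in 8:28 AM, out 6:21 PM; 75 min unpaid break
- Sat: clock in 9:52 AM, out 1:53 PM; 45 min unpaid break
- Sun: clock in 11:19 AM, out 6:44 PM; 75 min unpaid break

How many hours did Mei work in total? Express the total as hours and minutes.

Mon: 9:36 AM–4:12 PM = 6 h 36 min; less 15 min break → 6 h 21 min
Tue: 8:02 AM–4:33 PM = 8 h 31 min; less 15 min break → 8 h 16 min
Wed: 6:13 AM–11:03 AM = 4 h 50 min; less 75 min break → 3 h 35 min
Thu: 6:41 AM–4:50 PM = 10 h 9 min; less 30 min break → 9 h 39 min
Fri: 8:28 AM–6:21 PM = 9 h 53 min; less 75 min break → 8 h 38 min
Sat: 9:52 AM–1:53 PM = 4 h 1 min; less 45 min break → 3 h 16 min
Sun: 11:19 AM–6:44 PM = 7 h 25 min; less 75 min break → 6 h 10 min
Total: 6 h 21 min + 8 h 16 min + 3 h 35 min + 9 h 39 min + 8 h 38 min + 3 h 16 min + 6 h 10 min = 45 h 55 min.

45 h 55 min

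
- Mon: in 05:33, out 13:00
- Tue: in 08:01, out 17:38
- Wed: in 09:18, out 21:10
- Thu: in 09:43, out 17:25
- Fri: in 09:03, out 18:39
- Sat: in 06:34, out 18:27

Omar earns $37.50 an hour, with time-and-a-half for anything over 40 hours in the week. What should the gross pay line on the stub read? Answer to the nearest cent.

Mon: 05:33–13:00 = 7 h 27 min
Tue: 08:01–17:38 = 9 h 37 min
Wed: 09:18–21:10 = 11 h 52 min
Thu: 09:43–17:25 = 7 h 42 min
Fri: 09:03–18:39 = 9 h 36 min
Sat: 06:34–18:27 = 11 h 53 min
Total worked: 58 h 7 min = 3487 min.
Regular 40 h 0 min = 2400 min at $37.50/h; overtime 18 h 7 min = 1087 min at $56.25/h.
Pay = (2400 × $37.50 + 1087 × $56.25) ÷ 60 = $2519.06.

$2519.06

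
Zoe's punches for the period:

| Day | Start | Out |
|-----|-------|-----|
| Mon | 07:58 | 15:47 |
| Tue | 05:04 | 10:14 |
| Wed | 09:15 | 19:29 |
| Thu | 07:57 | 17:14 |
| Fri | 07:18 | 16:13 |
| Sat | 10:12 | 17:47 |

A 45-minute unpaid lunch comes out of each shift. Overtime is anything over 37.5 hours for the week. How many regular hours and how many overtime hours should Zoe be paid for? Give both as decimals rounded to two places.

Regular 37.50 hours, overtime 7.00 hours

Mon: 07:58–15:47 = 7 h 49 min; less 45 min break → 7 h 4 min
Tue: 05:04–10:14 = 5 h 10 min; less 45 min break → 4 h 25 min
Wed: 09:15–19:29 = 10 h 14 min; less 45 min break → 9 h 29 min
Thu: 07:57–17:14 = 9 h 17 min; less 45 min break → 8 h 32 min
Fri: 07:18–16:13 = 8 h 55 min; less 45 min break → 8 h 10 min
Sat: 10:12–17:47 = 7 h 35 min; less 45 min break → 6 h 50 min
Total worked: 44 h 30 min = 44.50 h.
Threshold 37.5 h → overtime 7 h 0 min, regular 37 h 30 min.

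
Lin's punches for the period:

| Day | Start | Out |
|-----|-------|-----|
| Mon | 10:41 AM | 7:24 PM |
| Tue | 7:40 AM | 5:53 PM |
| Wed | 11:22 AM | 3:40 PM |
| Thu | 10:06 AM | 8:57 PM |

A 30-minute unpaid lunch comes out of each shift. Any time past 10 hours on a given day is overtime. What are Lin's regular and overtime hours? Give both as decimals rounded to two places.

Regular 31.73 hours, overtime 0.35 hours

Mon: 10:41 AM–7:24 PM = 8 h 43 min; less 30 min break → 8 h 13 min
Tue: 7:40 AM–5:53 PM = 10 h 13 min; less 30 min break → 9 h 43 min
Wed: 11:22 AM–3:40 PM = 4 h 18 min; less 30 min break → 3 h 48 min
Thu: 10:06 AM–8:57 PM = 10 h 51 min; less 30 min break → 10 h 21 min
Mon reg 8 h 13 min / OT 0 h 0 min; Tue reg 9 h 43 min / OT 0 h 0 min; Wed reg 3 h 48 min / OT 0 h 0 min; Thu reg 10 h 0 min / OT 0 h 21 min.
Totals: regular 31 h 44 min, overtime 0 h 21 min.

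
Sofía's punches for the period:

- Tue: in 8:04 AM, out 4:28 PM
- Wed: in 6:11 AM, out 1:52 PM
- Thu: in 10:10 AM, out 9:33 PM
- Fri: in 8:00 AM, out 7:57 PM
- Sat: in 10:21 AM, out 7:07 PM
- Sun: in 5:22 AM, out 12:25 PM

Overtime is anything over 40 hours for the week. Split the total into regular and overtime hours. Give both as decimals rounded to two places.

Tue: 8:04 AM–4:28 PM = 8 h 24 min
Wed: 6:11 AM–1:52 PM = 7 h 41 min
Thu: 10:10 AM–9:33 PM = 11 h 23 min
Fri: 8:00 AM–7:57 PM = 11 h 57 min
Sat: 10:21 AM–7:07 PM = 8 h 46 min
Sun: 5:22 AM–12:25 PM = 7 h 3 min
Total worked: 55 h 14 min = 55.23 h.
Threshold 40 h → overtime 15 h 14 min, regular 40 h 0 min.

Regular 40.00 hours, overtime 15.23 hours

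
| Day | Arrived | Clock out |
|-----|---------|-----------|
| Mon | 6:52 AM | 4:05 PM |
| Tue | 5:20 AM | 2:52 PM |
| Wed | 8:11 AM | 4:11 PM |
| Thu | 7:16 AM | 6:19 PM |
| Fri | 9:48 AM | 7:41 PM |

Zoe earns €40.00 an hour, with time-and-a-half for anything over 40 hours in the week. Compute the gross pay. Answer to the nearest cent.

Mon: 6:52 AM–4:05 PM = 9 h 13 min
Tue: 5:20 AM–2:52 PM = 9 h 32 min
Wed: 8:11 AM–4:11 PM = 8 h 0 min
Thu: 7:16 AM–6:19 PM = 11 h 3 min
Fri: 9:48 AM–7:41 PM = 9 h 53 min
Total worked: 47 h 41 min = 2861 min.
Regular 40 h 0 min = 2400 min at €40.00/h; overtime 7 h 41 min = 461 min at €60.00/h.
Pay = (2400 × €40.00 + 461 × €60.00) ÷ 60 = €2061.00.

€2061.00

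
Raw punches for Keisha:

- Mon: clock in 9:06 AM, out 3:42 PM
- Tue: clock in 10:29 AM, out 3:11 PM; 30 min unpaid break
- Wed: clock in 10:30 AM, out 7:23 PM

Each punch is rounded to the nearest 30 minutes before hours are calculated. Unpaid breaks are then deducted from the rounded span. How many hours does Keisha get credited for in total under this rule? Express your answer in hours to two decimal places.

19.50 hours

Mon: in 9:06 AM→9:00 AM, out 3:42 PM→3:30 PM; 6 h 30 min
Tue: in 10:29 AM→10:30 AM, out 3:11 PM→3:00 PM; 4 h 30 min − 30 min = 4 h 0 min
Wed: in 10:30 AM→10:30 AM, out 7:23 PM→7:30 PM; 9 h 0 min
Total credited: 19 h 30 min.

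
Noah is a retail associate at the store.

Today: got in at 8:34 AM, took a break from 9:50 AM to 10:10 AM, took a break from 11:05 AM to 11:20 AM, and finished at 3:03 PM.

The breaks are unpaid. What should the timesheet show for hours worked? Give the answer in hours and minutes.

5 h 54 min

Today: 8:34 AM–3:03 PM = 6 h 29 min; less 35 min break → 5 h 54 min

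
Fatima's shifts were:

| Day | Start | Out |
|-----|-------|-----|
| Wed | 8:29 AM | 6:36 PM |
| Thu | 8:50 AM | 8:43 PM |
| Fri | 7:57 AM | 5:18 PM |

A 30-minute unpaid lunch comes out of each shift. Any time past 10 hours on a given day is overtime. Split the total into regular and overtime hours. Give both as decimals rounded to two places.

Regular 28.47 hours, overtime 1.38 hours

Wed: 8:29 AM–6:36 PM = 10 h 7 min; less 30 min break → 9 h 37 min
Thu: 8:50 AM–8:43 PM = 11 h 53 min; less 30 min break → 11 h 23 min
Fri: 7:57 AM–5:18 PM = 9 h 21 min; less 30 min break → 8 h 51 min
Wed reg 9 h 37 min / OT 0 h 0 min; Thu reg 10 h 0 min / OT 1 h 23 min; Fri reg 8 h 51 min / OT 0 h 0 min.
Totals: regular 28 h 28 min, overtime 1 h 23 min.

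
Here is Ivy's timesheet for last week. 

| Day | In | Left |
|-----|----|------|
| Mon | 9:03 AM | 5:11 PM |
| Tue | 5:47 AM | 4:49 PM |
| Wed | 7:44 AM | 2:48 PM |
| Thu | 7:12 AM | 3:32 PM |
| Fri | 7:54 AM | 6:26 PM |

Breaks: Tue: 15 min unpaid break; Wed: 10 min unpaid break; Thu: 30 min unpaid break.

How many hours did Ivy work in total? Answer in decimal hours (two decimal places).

44.18 hours

Mon: 9:03 AM–5:11 PM = 8 h 8 min
Tue: 5:47 AM–4:49 PM = 11 h 2 min; less 15 min break → 10 h 47 min
Wed: 7:44 AM–2:48 PM = 7 h 4 min; less 10 min break → 6 h 54 min
Thu: 7:12 AM–3:32 PM = 8 h 20 min; less 30 min break → 7 h 50 min
Fri: 7:54 AM–6:26 PM = 10 h 32 min
Total: 8 h 8 min + 10 h 47 min + 6 h 54 min + 7 h 50 min + 10 h 32 min = 44 h 11 min.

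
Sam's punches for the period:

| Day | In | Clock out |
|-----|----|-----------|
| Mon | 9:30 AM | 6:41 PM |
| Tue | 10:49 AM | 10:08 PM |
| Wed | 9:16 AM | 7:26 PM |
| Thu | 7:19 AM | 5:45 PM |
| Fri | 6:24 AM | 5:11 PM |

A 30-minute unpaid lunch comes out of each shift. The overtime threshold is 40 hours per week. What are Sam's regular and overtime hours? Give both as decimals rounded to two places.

Regular 40.00 hours, overtime 9.38 hours

Mon: 9:30 AM–6:41 PM = 9 h 11 min; less 30 min break → 8 h 41 min
Tue: 10:49 AM–10:08 PM = 11 h 19 min; less 30 min break → 10 h 49 min
Wed: 9:16 AM–7:26 PM = 10 h 10 min; less 30 min break → 9 h 40 min
Thu: 7:19 AM–5:45 PM = 10 h 26 min; less 30 min break → 9 h 56 min
Fri: 6:24 AM–5:11 PM = 10 h 47 min; less 30 min break → 10 h 17 min
Total worked: 49 h 23 min = 49.38 h.
Threshold 40 h → overtime 9 h 23 min, regular 40 h 0 min.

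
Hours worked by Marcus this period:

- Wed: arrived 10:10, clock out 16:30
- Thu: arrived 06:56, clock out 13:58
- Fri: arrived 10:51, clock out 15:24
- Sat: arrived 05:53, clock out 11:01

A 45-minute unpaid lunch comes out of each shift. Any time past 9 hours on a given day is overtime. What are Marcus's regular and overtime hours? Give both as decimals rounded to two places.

Wed: 10:10–16:30 = 6 h 20 min; less 45 min break → 5 h 35 min
Thu: 06:56–13:58 = 7 h 2 min; less 45 min break → 6 h 17 min
Fri: 10:51–15:24 = 4 h 33 min; less 45 min break → 3 h 48 min
Sat: 05:53–11:01 = 5 h 8 min; less 45 min break → 4 h 23 min
Wed reg 5 h 35 min / OT 0 h 0 min; Thu reg 6 h 17 min / OT 0 h 0 min; Fri reg 3 h 48 min / OT 0 h 0 min; Sat reg 4 h 23 min / OT 0 h 0 min.
Totals: regular 20 h 3 min, overtime 0 h 0 min.

Regular 20.05 hours, overtime 0.00 hours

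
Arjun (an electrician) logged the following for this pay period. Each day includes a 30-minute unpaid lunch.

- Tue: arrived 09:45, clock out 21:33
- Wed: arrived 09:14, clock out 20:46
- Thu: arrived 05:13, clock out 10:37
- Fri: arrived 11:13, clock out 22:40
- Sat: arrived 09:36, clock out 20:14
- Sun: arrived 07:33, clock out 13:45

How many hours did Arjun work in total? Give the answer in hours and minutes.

Tue: 09:45–21:33 = 11 h 48 min; less 30 min break → 11 h 18 min
Wed: 09:14–20:46 = 11 h 32 min; less 30 min break → 11 h 2 min
Thu: 05:13–10:37 = 5 h 24 min; less 30 min break → 4 h 54 min
Fri: 11:13–22:40 = 11 h 27 min; less 30 min break → 10 h 57 min
Sat: 09:36–20:14 = 10 h 38 min; less 30 min break → 10 h 8 min
Sun: 07:33–13:45 = 6 h 12 min; less 30 min break → 5 h 42 min
Total: 11 h 18 min + 11 h 2 min + 4 h 54 min + 10 h 57 min + 10 h 8 min + 5 h 42 min = 54 h 1 min.

54 h 1 min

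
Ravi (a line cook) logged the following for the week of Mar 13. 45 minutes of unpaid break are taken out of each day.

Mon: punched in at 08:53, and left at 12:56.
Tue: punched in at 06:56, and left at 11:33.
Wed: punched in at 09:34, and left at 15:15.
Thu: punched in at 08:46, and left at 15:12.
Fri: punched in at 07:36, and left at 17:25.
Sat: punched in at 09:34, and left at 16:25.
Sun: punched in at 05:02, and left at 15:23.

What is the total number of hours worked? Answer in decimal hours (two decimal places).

Mon: 08:53–12:56 = 4 h 3 min; less 45 min break → 3 h 18 min
Tue: 06:56–11:33 = 4 h 37 min; less 45 min break → 3 h 52 min
Wed: 09:34–15:15 = 5 h 41 min; less 45 min break → 4 h 56 min
Thu: 08:46–15:12 = 6 h 26 min; less 45 min break → 5 h 41 min
Fri: 07:36–17:25 = 9 h 49 min; less 45 min break → 9 h 4 min
Sat: 09:34–16:25 = 6 h 51 min; less 45 min break → 6 h 6 min
Sun: 05:02–15:23 = 10 h 21 min; less 45 min break → 9 h 36 min
Total: 3 h 18 min + 3 h 52 min + 4 h 56 min + 5 h 41 min + 9 h 4 min + 6 h 6 min + 9 h 36 min = 42 h 33 min.

42.55 hours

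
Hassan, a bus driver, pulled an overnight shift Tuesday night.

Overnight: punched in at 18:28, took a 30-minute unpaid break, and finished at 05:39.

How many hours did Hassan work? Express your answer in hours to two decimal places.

Overnight: 18:28 → midnight = 5 h 32 min; midnight → 05:39 = 5 h 39 min; span 11 h 11 min; less 30 min break → 10 h 41 min

10.68 hours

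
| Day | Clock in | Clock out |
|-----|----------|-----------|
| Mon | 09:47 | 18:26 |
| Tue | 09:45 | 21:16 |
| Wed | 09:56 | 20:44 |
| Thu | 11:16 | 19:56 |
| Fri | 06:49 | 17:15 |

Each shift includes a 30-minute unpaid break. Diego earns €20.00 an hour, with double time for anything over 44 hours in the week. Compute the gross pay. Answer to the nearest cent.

€1022.67

Mon: 09:47–18:26 = 8 h 39 min; less 30 min break → 8 h 9 min
Tue: 09:45–21:16 = 11 h 31 min; less 30 min break → 11 h 1 min
Wed: 09:56–20:44 = 10 h 48 min; less 30 min break → 10 h 18 min
Thu: 11:16–19:56 = 8 h 40 min; less 30 min break → 8 h 10 min
Fri: 06:49–17:15 = 10 h 26 min; less 30 min break → 9 h 56 min
Total worked: 47 h 34 min = 2854 min.
Regular 44 h 0 min = 2640 min at €20.00/h; overtime 3 h 34 min = 214 min at €40.00/h.
Pay = (2640 × €20.00 + 214 × €40.00) ÷ 60 = €1022.67.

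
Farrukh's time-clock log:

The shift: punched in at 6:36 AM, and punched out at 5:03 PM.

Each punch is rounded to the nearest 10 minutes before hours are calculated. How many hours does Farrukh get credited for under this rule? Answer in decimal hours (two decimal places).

The shift: in 6:36 AM→6:40 AM, out 5:03 PM→5:00 PM; 10 h 20 min

10.33 hours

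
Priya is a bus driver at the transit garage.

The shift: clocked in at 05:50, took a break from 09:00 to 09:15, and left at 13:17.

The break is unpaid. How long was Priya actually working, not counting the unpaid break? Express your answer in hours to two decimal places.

7.20 hours

The shift: 05:50–13:17 = 7 h 27 min; less 15 min break → 7 h 12 min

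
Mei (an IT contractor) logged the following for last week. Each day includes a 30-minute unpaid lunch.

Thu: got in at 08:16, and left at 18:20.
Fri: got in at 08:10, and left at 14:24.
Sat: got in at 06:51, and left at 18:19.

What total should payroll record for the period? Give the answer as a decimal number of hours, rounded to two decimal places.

Thu: 08:16–18:20 = 10 h 4 min; less 30 min break → 9 h 34 min
Fri: 08:10–14:24 = 6 h 14 min; less 30 min break → 5 h 44 min
Sat: 06:51–18:19 = 11 h 28 min; less 30 min break → 10 h 58 min
Total: 9 h 34 min + 5 h 44 min + 10 h 58 min = 26 h 16 min.

26.27 hours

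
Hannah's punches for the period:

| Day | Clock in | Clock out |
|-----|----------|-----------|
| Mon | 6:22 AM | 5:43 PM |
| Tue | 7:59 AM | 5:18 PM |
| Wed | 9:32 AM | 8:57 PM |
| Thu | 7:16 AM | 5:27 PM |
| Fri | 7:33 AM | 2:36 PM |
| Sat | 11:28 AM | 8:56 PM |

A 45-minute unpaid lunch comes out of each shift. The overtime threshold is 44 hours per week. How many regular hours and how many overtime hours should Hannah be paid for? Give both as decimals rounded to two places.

Regular 44.00 hours, overtime 10.28 hours

Mon: 6:22 AM–5:43 PM = 11 h 21 min; less 45 min break → 10 h 36 min
Tue: 7:59 AM–5:18 PM = 9 h 19 min; less 45 min break → 8 h 34 min
Wed: 9:32 AM–8:57 PM = 11 h 25 min; less 45 min break → 10 h 40 min
Thu: 7:16 AM–5:27 PM = 10 h 11 min; less 45 min break → 9 h 26 min
Fri: 7:33 AM–2:36 PM = 7 h 3 min; less 45 min break → 6 h 18 min
Sat: 11:28 AM–8:56 PM = 9 h 28 min; less 45 min break → 8 h 43 min
Total worked: 54 h 17 min = 54.28 h.
Threshold 44 h → overtime 10 h 17 min, regular 44 h 0 min.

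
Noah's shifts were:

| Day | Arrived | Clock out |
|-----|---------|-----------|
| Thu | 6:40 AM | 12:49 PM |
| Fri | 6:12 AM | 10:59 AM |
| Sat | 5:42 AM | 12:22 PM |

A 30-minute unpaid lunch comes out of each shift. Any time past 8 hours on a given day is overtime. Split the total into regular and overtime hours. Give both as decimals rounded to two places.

Thu: 6:40 AM–12:49 PM = 6 h 9 min; less 30 min break → 5 h 39 min
Fri: 6:12 AM–10:59 AM = 4 h 47 min; less 30 min break → 4 h 17 min
Sat: 5:42 AM–12:22 PM = 6 h 40 min; less 30 min break → 6 h 10 min
Thu reg 5 h 39 min / OT 0 h 0 min; Fri reg 4 h 17 min / OT 0 h 0 min; Sat reg 6 h 10 min / OT 0 h 0 min.
Totals: regular 16 h 6 min, overtime 0 h 0 min.

Regular 16.10 hours, overtime 0.00 hours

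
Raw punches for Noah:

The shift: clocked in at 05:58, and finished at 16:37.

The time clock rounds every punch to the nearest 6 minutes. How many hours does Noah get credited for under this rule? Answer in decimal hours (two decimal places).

10.60 hours

The shift: in 05:58→06:00, out 16:37→16:36; 10 h 36 min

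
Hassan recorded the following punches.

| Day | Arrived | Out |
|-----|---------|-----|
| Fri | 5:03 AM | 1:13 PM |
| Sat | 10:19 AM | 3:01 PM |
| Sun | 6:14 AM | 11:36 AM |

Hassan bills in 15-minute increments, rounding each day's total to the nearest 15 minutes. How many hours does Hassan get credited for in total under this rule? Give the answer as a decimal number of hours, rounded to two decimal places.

Fri: 5:03 AM–1:13 PM = 8 h 10 min → rounds to 8 h 15 min
Sat: 10:19 AM–3:01 PM = 4 h 42 min → rounds to 4 h 45 min
Sun: 6:14 AM–11:36 AM = 5 h 22 min → rounds to 5 h 15 min
Total credited: 18 h 15 min.

18.25 hours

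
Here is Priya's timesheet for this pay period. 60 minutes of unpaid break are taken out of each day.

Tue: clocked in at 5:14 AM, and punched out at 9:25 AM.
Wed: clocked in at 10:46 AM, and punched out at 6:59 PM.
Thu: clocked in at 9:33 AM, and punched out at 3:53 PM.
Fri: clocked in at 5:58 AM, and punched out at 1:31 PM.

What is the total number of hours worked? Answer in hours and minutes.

Tue: 5:14 AM–9:25 AM = 4 h 11 min; less 60 min break → 3 h 11 min
Wed: 10:46 AM–6:59 PM = 8 h 13 min; less 60 min break → 7 h 13 min
Thu: 9:33 AM–3:53 PM = 6 h 20 min; less 60 min break → 5 h 20 min
Fri: 5:58 AM–1:31 PM = 7 h 33 min; less 60 min break → 6 h 33 min
Total: 3 h 11 min + 7 h 13 min + 5 h 20 min + 6 h 33 min = 22 h 17 min.

22 h 17 min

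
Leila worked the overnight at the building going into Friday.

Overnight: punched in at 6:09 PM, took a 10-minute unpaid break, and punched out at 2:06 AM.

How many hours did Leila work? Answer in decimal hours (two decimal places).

Overnight: 6:09 PM → midnight = 5 h 51 min; midnight → 2:06 AM = 2 h 6 min; span 7 h 57 min; less 10 min break → 7 h 47 min

7.78 hours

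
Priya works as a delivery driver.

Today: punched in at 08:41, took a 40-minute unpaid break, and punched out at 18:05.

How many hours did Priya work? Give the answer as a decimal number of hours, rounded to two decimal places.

8.73 hours

Today: 08:41–18:05 = 9 h 24 min; less 40 min break → 8 h 44 min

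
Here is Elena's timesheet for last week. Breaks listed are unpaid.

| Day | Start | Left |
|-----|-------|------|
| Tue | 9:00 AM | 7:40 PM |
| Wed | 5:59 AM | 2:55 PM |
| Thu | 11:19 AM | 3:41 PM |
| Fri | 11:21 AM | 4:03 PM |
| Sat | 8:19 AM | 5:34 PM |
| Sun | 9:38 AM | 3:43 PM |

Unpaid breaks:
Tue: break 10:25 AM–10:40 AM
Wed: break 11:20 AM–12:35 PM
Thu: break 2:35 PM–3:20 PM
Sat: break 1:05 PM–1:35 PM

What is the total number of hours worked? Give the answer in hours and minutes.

41 h 15 min

Tue: 9:00 AM–7:40 PM = 10 h 40 min; less 15 min break → 10 h 25 min
Wed: 5:59 AM–2:55 PM = 8 h 56 min; less 75 min break → 7 h 41 min
Thu: 11:19 AM–3:41 PM = 4 h 22 min; less 45 min break → 3 h 37 min
Fri: 11:21 AM–4:03 PM = 4 h 42 min
Sat: 8:19 AM–5:34 PM = 9 h 15 min; less 30 min break → 8 h 45 min
Sun: 9:38 AM–3:43 PM = 6 h 5 min
Total: 10 h 25 min + 7 h 41 min + 3 h 37 min + 4 h 42 min + 8 h 45 min + 6 h 5 min = 41 h 15 min.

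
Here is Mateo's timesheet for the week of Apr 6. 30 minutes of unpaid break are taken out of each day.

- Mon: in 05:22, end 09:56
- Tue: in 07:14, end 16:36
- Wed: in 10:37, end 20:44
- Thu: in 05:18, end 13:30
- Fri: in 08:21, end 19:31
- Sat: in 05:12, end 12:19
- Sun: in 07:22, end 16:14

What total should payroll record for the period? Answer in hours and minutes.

Mon: 05:22–09:56 = 4 h 34 min; less 30 min break → 4 h 4 min
Tue: 07:14–16:36 = 9 h 22 min; less 30 min break → 8 h 52 min
Wed: 10:37–20:44 = 10 h 7 min; less 30 min break → 9 h 37 min
Thu: 05:18–13:30 = 8 h 12 min; less 30 min break → 7 h 42 min
Fri: 08:21–19:31 = 11 h 10 min; less 30 min break → 10 h 40 min
Sat: 05:12–12:19 = 7 h 7 min; less 30 min break → 6 h 37 min
Sun: 07:22–16:14 = 8 h 52 min; less 30 min break → 8 h 22 min
Total: 4 h 4 min + 8 h 52 min + 9 h 37 min + 7 h 42 min + 10 h 40 min + 6 h 37 min + 8 h 22 min = 55 h 54 min.

55 h 54 min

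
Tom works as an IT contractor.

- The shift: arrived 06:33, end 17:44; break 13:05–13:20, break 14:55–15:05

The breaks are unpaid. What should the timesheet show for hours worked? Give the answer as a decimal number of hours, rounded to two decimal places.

10.77 hours

The shift: 06:33–17:44 = 11 h 11 min; less 25 min break → 10 h 46 min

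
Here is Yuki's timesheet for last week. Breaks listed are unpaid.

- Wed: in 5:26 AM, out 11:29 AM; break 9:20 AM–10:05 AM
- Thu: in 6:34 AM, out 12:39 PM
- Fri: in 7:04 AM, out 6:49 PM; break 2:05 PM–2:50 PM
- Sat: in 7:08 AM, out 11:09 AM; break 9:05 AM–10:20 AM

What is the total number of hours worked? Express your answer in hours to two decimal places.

Wed: 5:26 AM–11:29 AM = 6 h 3 min; less 45 min break → 5 h 18 min
Thu: 6:34 AM–12:39 PM = 6 h 5 min
Fri: 7:04 AM–6:49 PM = 11 h 45 min; less 45 min break → 11 h 0 min
Sat: 7:08 AM–11:09 AM = 4 h 1 min; less 75 min break → 2 h 46 min
Total: 5 h 18 min + 6 h 5 min + 11 h 0 min + 2 h 46 min = 25 h 9 min.

25.15 hours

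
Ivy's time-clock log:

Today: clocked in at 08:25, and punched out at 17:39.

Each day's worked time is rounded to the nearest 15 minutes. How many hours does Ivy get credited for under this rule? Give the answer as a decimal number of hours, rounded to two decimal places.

Today: 08:25–17:39 = 9 h 14 min → rounds to 9 h 15 min

9.25 hours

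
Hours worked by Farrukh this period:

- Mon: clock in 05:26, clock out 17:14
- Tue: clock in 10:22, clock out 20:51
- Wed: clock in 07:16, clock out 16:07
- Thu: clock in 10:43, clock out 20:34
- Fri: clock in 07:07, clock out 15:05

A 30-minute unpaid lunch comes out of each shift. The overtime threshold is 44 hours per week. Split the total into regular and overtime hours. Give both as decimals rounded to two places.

Mon: 05:26–17:14 = 11 h 48 min; less 30 min break → 11 h 18 min
Tue: 10:22–20:51 = 10 h 29 min; less 30 min break → 9 h 59 min
Wed: 07:16–16:07 = 8 h 51 min; less 30 min break → 8 h 21 min
Thu: 10:43–20:34 = 9 h 51 min; less 30 min break → 9 h 21 min
Fri: 07:07–15:05 = 7 h 58 min; less 30 min break → 7 h 28 min
Total worked: 46 h 27 min = 46.45 h.
Threshold 44 h → overtime 2 h 27 min, regular 44 h 0 min.

Regular 44.00 hours, overtime 2.45 hours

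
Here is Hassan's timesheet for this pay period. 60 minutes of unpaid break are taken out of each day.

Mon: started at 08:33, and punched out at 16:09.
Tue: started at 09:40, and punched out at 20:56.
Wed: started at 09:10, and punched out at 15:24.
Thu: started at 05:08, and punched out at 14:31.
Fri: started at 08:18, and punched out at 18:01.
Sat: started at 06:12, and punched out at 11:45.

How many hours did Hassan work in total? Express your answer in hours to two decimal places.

Mon: 08:33–16:09 = 7 h 36 min; less 60 min break → 6 h 36 min
Tue: 09:40–20:56 = 11 h 16 min; less 60 min break → 10 h 16 min
Wed: 09:10–15:24 = 6 h 14 min; less 60 min break → 5 h 14 min
Thu: 05:08–14:31 = 9 h 23 min; less 60 min break → 8 h 23 min
Fri: 08:18–18:01 = 9 h 43 min; less 60 min break → 8 h 43 min
Sat: 06:12–11:45 = 5 h 33 min; less 60 min break → 4 h 33 min
Total: 6 h 36 min + 10 h 16 min + 5 h 14 min + 8 h 23 min + 8 h 43 min + 4 h 33 min = 43 h 45 min.

43.75 hours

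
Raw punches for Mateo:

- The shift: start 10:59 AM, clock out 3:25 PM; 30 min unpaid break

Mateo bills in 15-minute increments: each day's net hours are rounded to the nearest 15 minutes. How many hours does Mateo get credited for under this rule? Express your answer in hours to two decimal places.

4.00 hours

The shift: 10:59 AM–3:25 PM = 4 h 26 min − 30 min = 3 h 56 min → rounds to 4 h 0 min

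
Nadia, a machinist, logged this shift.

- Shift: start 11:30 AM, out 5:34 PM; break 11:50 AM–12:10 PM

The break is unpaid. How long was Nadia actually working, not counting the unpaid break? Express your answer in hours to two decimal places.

5.73 hours

Shift: 11:30 AM–5:34 PM = 6 h 4 min; less 20 min break → 5 h 44 min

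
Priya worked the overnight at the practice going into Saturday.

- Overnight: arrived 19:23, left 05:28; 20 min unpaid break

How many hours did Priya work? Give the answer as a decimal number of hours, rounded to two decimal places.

9.75 hours

Overnight: 19:23 → midnight = 4 h 37 min; midnight → 05:28 = 5 h 28 min; span 10 h 5 min; less 20 min break → 9 h 45 min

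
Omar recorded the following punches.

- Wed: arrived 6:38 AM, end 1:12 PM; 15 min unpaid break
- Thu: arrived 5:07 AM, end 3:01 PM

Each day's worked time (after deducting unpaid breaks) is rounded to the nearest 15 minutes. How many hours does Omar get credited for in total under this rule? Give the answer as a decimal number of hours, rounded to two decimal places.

Wed: 6:38 AM–1:12 PM = 6 h 34 min − 15 min = 6 h 19 min → rounds to 6 h 15 min
Thu: 5:07 AM–3:01 PM = 9 h 54 min → rounds to 10 h 0 min
Total credited: 16 h 15 min.

16.25 hours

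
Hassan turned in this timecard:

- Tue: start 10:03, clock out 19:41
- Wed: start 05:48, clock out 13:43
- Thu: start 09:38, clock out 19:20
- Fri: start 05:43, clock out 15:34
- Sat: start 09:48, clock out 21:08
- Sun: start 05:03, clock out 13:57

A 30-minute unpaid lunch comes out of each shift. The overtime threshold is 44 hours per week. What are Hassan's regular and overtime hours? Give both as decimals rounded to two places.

Regular 44.00 hours, overtime 10.33 hours

Tue: 10:03–19:41 = 9 h 38 min; less 30 min break → 9 h 8 min
Wed: 05:48–13:43 = 7 h 55 min; less 30 min break → 7 h 25 min
Thu: 09:38–19:20 = 9 h 42 min; less 30 min break → 9 h 12 min
Fri: 05:43–15:34 = 9 h 51 min; less 30 min break → 9 h 21 min
Sat: 09:48–21:08 = 11 h 20 min; less 30 min break → 10 h 50 min
Sun: 05:03–13:57 = 8 h 54 min; less 30 min break → 8 h 24 min
Total worked: 54 h 20 min = 54.33 h.
Threshold 44 h → overtime 10 h 20 min, regular 44 h 0 min.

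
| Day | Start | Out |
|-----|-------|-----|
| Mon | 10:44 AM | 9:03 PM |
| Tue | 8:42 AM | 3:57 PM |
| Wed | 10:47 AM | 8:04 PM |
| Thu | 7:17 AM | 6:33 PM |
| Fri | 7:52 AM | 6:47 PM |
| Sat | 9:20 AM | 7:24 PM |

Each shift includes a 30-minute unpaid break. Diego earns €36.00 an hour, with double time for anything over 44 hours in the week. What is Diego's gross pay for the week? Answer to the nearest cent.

€2455.20

Mon: 10:44 AM–9:03 PM = 10 h 19 min; less 30 min break → 9 h 49 min
Tue: 8:42 AM–3:57 PM = 7 h 15 min; less 30 min break → 6 h 45 min
Wed: 10:47 AM–8:04 PM = 9 h 17 min; less 30 min break → 8 h 47 min
Thu: 7:17 AM–6:33 PM = 11 h 16 min; less 30 min break → 10 h 46 min
Fri: 7:52 AM–6:47 PM = 10 h 55 min; less 30 min break → 10 h 25 min
Sat: 9:20 AM–7:24 PM = 10 h 4 min; less 30 min break → 9 h 34 min
Total worked: 56 h 6 min = 3366 min.
Regular 44 h 0 min = 2640 min at €36.00/h; overtime 12 h 6 min = 726 min at €72.00/h.
Pay = (2640 × €36.00 + 726 × €72.00) ÷ 60 = €2455.20.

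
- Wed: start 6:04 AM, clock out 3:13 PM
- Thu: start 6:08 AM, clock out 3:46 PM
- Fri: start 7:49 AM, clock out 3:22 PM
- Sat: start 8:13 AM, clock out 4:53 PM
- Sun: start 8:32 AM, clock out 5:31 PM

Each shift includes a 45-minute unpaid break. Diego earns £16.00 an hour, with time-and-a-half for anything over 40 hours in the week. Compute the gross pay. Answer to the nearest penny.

Wed: 6:04 AM–3:13 PM = 9 h 9 min; less 45 min break → 8 h 24 min
Thu: 6:08 AM–3:46 PM = 9 h 38 min; less 45 min break → 8 h 53 min
Fri: 7:49 AM–3:22 PM = 7 h 33 min; less 45 min break → 6 h 48 min
Sat: 8:13 AM–4:53 PM = 8 h 40 min; less 45 min break → 7 h 55 min
Sun: 8:32 AM–5:31 PM = 8 h 59 min; less 45 min break → 8 h 14 min
Total worked: 40 h 14 min = 2414 min.
Regular 40 h 0 min = 2400 min at £16.00/h; overtime 0 h 14 min = 14 min at £24.00/h.
Pay = (2400 × £16.00 + 14 × £24.00) ÷ 60 = £645.60.

£645.60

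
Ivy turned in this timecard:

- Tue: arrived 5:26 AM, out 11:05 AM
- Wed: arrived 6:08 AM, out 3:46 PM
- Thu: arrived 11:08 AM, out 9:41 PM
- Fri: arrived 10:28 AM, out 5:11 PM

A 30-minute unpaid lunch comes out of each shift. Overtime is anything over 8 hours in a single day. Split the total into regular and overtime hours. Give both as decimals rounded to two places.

Regular 27.37 hours, overtime 3.18 hours

Tue: 5:26 AM–11:05 AM = 5 h 39 min; less 30 min break → 5 h 9 min
Wed: 6:08 AM–3:46 PM = 9 h 38 min; less 30 min break → 9 h 8 min
Thu: 11:08 AM–9:41 PM = 10 h 33 min; less 30 min break → 10 h 3 min
Fri: 10:28 AM–5:11 PM = 6 h 43 min; less 30 min break → 6 h 13 min
Tue reg 5 h 9 min / OT 0 h 0 min; Wed reg 8 h 0 min / OT 1 h 8 min; Thu reg 8 h 0 min / OT 2 h 3 min; Fri reg 6 h 13 min / OT 0 h 0 min.
Totals: regular 27 h 22 min, overtime 3 h 11 min.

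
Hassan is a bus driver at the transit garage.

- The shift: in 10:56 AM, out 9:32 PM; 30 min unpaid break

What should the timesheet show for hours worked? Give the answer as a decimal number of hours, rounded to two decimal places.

The shift: 10:56 AM–9:32 PM = 10 h 36 min; less 30 min break → 10 h 6 min

10.10 hours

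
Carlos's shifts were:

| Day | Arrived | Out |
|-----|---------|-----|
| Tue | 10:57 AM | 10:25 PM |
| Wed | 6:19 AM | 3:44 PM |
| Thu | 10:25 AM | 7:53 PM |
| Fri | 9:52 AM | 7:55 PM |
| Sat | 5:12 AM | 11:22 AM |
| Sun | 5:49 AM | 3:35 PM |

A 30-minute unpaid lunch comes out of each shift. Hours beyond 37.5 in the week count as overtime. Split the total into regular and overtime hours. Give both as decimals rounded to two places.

Regular 37.50 hours, overtime 15.83 hours

Tue: 10:57 AM–10:25 PM = 11 h 28 min; less 30 min break → 10 h 58 min
Wed: 6:19 AM–3:44 PM = 9 h 25 min; less 30 min break → 8 h 55 min
Thu: 10:25 AM–7:53 PM = 9 h 28 min; less 30 min break → 8 h 58 min
Fri: 9:52 AM–7:55 PM = 10 h 3 min; less 30 min break → 9 h 33 min
Sat: 5:12 AM–11:22 AM = 6 h 10 min; less 30 min break → 5 h 40 min
Sun: 5:49 AM–3:35 PM = 9 h 46 min; less 30 min break → 9 h 16 min
Total worked: 53 h 20 min = 53.33 h.
Threshold 37.5 h → overtime 15 h 50 min, regular 37 h 30 min.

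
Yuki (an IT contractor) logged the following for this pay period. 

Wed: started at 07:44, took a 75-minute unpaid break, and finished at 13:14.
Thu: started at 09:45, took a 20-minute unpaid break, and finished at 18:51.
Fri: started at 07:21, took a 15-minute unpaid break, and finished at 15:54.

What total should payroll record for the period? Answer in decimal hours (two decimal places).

Wed: 07:44–13:14 = 5 h 30 min; less 75 min break → 4 h 15 min
Thu: 09:45–18:51 = 9 h 6 min; less 20 min break → 8 h 46 min
Fri: 07:21–15:54 = 8 h 33 min; less 15 min break → 8 h 18 min
Total: 4 h 15 min + 8 h 46 min + 8 h 18 min = 21 h 19 min.

21.32 hours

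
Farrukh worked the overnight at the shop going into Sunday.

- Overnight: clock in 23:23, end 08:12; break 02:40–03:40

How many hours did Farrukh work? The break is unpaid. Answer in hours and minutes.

7 h 49 min

Overnight: 23:23 → midnight = 0 h 37 min; midnight → 08:12 = 8 h 12 min; span 8 h 49 min; less 60 min break → 7 h 49 min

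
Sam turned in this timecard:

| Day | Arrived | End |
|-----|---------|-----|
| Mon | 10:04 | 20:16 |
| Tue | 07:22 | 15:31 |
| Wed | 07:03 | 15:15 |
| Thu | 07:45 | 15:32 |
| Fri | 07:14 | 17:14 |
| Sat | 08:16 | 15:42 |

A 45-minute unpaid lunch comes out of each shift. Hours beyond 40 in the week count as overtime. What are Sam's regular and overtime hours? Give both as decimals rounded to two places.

Regular 40.00 hours, overtime 7.27 hours

Mon: 10:04–20:16 = 10 h 12 min; less 45 min break → 9 h 27 min
Tue: 07:22–15:31 = 8 h 9 min; less 45 min break → 7 h 24 min
Wed: 07:03–15:15 = 8 h 12 min; less 45 min break → 7 h 27 min
Thu: 07:45–15:32 = 7 h 47 min; less 45 min break → 7 h 2 min
Fri: 07:14–17:14 = 10 h 0 min; less 45 min break → 9 h 15 min
Sat: 08:16–15:42 = 7 h 26 min; less 45 min break → 6 h 41 min
Total worked: 47 h 16 min = 47.27 h.
Threshold 40 h → overtime 7 h 16 min, regular 40 h 0 min.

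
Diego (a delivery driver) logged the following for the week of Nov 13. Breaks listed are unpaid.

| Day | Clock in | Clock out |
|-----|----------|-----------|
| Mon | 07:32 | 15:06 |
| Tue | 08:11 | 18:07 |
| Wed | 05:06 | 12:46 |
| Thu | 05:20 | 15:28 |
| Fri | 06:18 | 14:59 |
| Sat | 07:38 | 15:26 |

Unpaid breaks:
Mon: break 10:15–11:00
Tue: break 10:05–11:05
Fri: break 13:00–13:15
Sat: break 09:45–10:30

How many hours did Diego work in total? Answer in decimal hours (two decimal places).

Mon: 07:32–15:06 = 7 h 34 min; less 45 min break → 6 h 49 min
Tue: 08:11–18:07 = 9 h 56 min; less 60 min break → 8 h 56 min
Wed: 05:06–12:46 = 7 h 40 min
Thu: 05:20–15:28 = 10 h 8 min
Fri: 06:18–14:59 = 8 h 41 min; less 15 min break → 8 h 26 min
Sat: 07:38–15:26 = 7 h 48 min; less 45 min break → 7 h 3 min
Total: 6 h 49 min + 8 h 56 min + 7 h 40 min + 10 h 8 min + 8 h 26 min + 7 h 3 min = 49 h 2 min.

49.03 hours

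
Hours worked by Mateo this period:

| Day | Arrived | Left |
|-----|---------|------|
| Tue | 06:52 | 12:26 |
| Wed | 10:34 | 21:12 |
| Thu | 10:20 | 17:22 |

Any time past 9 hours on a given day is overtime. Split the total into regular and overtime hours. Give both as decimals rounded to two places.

Tue: 06:52–12:26 = 5 h 34 min
Wed: 10:34–21:12 = 10 h 38 min
Thu: 10:20–17:22 = 7 h 2 min
Tue reg 5 h 34 min / OT 0 h 0 min; Wed reg 9 h 0 min / OT 1 h 38 min; Thu reg 7 h 2 min / OT 0 h 0 min.
Totals: regular 21 h 36 min, overtime 1 h 38 min.

Regular 21.60 hours, overtime 1.63 hours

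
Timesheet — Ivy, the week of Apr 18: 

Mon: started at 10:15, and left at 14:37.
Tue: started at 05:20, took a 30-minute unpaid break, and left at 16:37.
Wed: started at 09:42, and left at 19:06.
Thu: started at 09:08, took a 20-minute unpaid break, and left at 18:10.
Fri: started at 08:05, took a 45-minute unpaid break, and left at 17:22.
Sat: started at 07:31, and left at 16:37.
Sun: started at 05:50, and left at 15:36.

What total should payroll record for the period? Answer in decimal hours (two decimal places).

Mon: 10:15–14:37 = 4 h 22 min
Tue: 05:20–16:37 = 11 h 17 min; less 30 min break → 10 h 47 min
Wed: 09:42–19:06 = 9 h 24 min
Thu: 09:08–18:10 = 9 h 2 min; less 20 min break → 8 h 42 min
Fri: 08:05–17:22 = 9 h 17 min; less 45 min break → 8 h 32 min
Sat: 07:31–16:37 = 9 h 6 min
Sun: 05:50–15:36 = 9 h 46 min
Total: 4 h 22 min + 10 h 47 min + 9 h 24 min + 8 h 42 min + 8 h 32 min + 9 h 6 min + 9 h 46 min = 60 h 39 min.

60.65 hours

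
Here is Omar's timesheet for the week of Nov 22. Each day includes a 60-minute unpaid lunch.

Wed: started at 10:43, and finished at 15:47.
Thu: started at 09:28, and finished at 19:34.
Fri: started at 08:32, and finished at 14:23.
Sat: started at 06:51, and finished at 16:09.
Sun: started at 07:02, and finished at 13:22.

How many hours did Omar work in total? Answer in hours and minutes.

Wed: 10:43–15:47 = 5 h 4 min; less 60 min break → 4 h 4 min
Thu: 09:28–19:34 = 10 h 6 min; less 60 min break → 9 h 6 min
Fri: 08:32–14:23 = 5 h 51 min; less 60 min break → 4 h 51 min
Sat: 06:51–16:09 = 9 h 18 min; less 60 min break → 8 h 18 min
Sun: 07:02–13:22 = 6 h 20 min; less 60 min break → 5 h 20 min
Total: 4 h 4 min + 9 h 6 min + 4 h 51 min + 8 h 18 min + 5 h 20 min = 31 h 39 min.

31 h 39 min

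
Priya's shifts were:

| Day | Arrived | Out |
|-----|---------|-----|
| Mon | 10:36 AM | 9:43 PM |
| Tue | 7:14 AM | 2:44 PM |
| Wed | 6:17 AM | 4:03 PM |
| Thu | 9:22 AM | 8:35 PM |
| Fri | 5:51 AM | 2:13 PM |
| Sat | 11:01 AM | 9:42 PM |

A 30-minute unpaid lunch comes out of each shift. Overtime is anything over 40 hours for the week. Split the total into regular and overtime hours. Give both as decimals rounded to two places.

Regular 40.00 hours, overtime 15.65 hours

Mon: 10:36 AM–9:43 PM = 11 h 7 min; less 30 min break → 10 h 37 min
Tue: 7:14 AM–2:44 PM = 7 h 30 min; less 30 min break → 7 h 0 min
Wed: 6:17 AM–4:03 PM = 9 h 46 min; less 30 min break → 9 h 16 min
Thu: 9:22 AM–8:35 PM = 11 h 13 min; less 30 min break → 10 h 43 min
Fri: 5:51 AM–2:13 PM = 8 h 22 min; less 30 min break → 7 h 52 min
Sat: 11:01 AM–9:42 PM = 10 h 41 min; less 30 min break → 10 h 11 min
Total worked: 55 h 39 min = 55.65 h.
Threshold 40 h → overtime 15 h 39 min, regular 40 h 0 min.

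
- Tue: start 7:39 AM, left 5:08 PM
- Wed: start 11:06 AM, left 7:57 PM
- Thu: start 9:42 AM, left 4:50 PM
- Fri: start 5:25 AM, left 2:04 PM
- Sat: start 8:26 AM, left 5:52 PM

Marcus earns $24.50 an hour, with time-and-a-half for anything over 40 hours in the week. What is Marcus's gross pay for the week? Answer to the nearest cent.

$1110.46

Tue: 7:39 AM–5:08 PM = 9 h 29 min
Wed: 11:06 AM–7:57 PM = 8 h 51 min
Thu: 9:42 AM–4:50 PM = 7 h 8 min
Fri: 5:25 AM–2:04 PM = 8 h 39 min
Sat: 8:26 AM–5:52 PM = 9 h 26 min
Total worked: 43 h 33 min = 2613 min.
Regular 40 h 0 min = 2400 min at $24.50/h; overtime 3 h 33 min = 213 min at $36.75/h.
Pay = (2400 × $24.50 + 213 × $36.75) ÷ 60 = $1110.46.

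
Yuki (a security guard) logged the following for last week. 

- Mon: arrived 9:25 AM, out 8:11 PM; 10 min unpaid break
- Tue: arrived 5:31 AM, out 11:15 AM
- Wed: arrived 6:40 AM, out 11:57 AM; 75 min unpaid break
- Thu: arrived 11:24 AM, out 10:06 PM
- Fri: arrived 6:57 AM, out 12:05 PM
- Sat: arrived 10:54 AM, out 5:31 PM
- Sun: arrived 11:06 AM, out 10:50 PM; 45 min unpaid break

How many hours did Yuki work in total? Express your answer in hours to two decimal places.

53.80 hours

Mon: 9:25 AM–8:11 PM = 10 h 46 min; less 10 min break → 10 h 36 min
Tue: 5:31 AM–11:15 AM = 5 h 44 min
Wed: 6:40 AM–11:57 AM = 5 h 17 min; less 75 min break → 4 h 2 min
Thu: 11:24 AM–10:06 PM = 10 h 42 min
Fri: 6:57 AM–12:05 PM = 5 h 8 min
Sat: 10:54 AM–5:31 PM = 6 h 37 min
Sun: 11:06 AM–10:50 PM = 11 h 44 min; less 45 min break → 10 h 59 min
Total: 10 h 36 min + 5 h 44 min + 4 h 2 min + 10 h 42 min + 5 h 8 min + 6 h 37 min + 10 h 59 min = 53 h 48 min.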